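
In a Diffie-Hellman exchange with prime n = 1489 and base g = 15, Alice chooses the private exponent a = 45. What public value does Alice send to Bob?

1474

Public value = 15^45 mod 1489.
15^1 ≡ 15 (mod 1489)
15^2 = (15^1)^2 ≡ 15^2 = 225 ≡ 225 (mod 1489)
15^4 = (15^2)^2 ≡ 225^2 = 50625 ≡ 1488 (mod 1489)
15^8 = (15^4)^2 ≡ 1488^2 = 2214144 ≡ 1 (mod 1489)
15^16 = (15^8)^2 ≡ 1^2 = 1 ≡ 1 (mod 1489)
15^32 = (15^16)^2 ≡ 1^2 = 1 ≡ 1 (mod 1489)
15^45 = 15^32 · 15^8 · 15^4 · 15^1 ≡ 1 · 1 · 1488 · 15 ≡ 1474 (mod 1489).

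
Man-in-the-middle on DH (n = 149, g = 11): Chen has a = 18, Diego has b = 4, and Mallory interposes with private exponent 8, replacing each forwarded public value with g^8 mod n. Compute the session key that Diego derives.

Diego receives Mallory's public value M = 11^8 mod 149 instead of the honest one.
11^1 ≡ 11 (mod 149)
11^2 = (11^1)^2 ≡ 11^2 = 121 ≡ 121 (mod 149)
11^4 = (11^2)^2 ≡ 121^2 = 14641 ≡ 39 (mod 149)
11^8 = (11^4)^2 ≡ 39^2 = 1521 ≡ 31 (mod 149)
So M = 31. Diego computes K = M^4 mod 149.
31^1 ≡ 31 (mod 149)
31^2 = (31^1)^2 ≡ 31^2 = 961 ≡ 67 (mod 149)
31^4 = (31^2)^2 ≡ 67^2 = 4489 ≡ 19 (mod 149)

19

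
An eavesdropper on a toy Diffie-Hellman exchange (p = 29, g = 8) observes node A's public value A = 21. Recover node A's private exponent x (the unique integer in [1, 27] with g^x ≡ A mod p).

15

Try successive powers of 8 modulo 29:
8^1 ≡ 8
8^2 ≡ 6
8^3 ≡ 19
8^4 ≡ 7
8^5 ≡ 27
8^6 ≡ 13
8^7 ≡ 17
8^8 ≡ 20
8^9 ≡ 15
8^10 ≡ 4
8^11 ≡ 3
8^12 ≡ 24
8^13 ≡ 18
8^14 ≡ 28
8^15 ≡ 21
Found: x = 15.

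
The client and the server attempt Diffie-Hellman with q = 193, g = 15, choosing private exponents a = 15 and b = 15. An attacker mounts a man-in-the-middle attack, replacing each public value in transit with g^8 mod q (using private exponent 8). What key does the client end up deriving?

The client receives an attacker's public value M = 15^8 mod 193 instead of the honest one.
15^1 ≡ 15 (mod 193)
15^2 = (15^1)^2 ≡ 15^2 = 225 ≡ 32 (mod 193)
15^4 = (15^2)^2 ≡ 32^2 = 1024 ≡ 59 (mod 193)
15^8 = (15^4)^2 ≡ 59^2 = 3481 ≡ 7 (mod 193)
So M = 7. The client computes K = M^15 mod 193.
7^1 ≡ 7 (mod 193)
7^2 = (7^1)^2 ≡ 7^2 = 49 ≡ 49 (mod 193)
7^4 = (7^2)^2 ≡ 49^2 = 2401 ≡ 85 (mod 193)
7^8 = (7^4)^2 ≡ 85^2 = 7225 ≡ 84 (mod 193)
7^15 = 7^8 · 7^4 · 7^2 · 7^1 ≡ 84 · 85 · 49 · 7 ≡ 43 (mod 193).

43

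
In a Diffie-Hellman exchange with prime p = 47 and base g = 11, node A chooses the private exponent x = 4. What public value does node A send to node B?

24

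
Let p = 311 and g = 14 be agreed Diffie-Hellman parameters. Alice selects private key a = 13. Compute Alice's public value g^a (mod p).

Public value = 14^13 (mod 311).
14^1 ≡ 14 (mod 311)
14^2 = (14^1)^2 ≡ 14^2 = 196 ≡ 196 (mod 311)
14^4 = (14^2)^2 ≡ 196^2 = 38416 ≡ 163 (mod 311)
14^8 = (14^4)^2 ≡ 163^2 = 26569 ≡ 134 (mod 311)
14^13 = 14^8 · 14^4 · 14^1 ≡ 134 · 163 · 14 ≡ 75 (mod 311).

75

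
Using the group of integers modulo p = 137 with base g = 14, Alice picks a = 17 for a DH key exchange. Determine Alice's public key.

136

Public value = 14^17 (mod 137).
14^1 ≡ 14 (mod 137)
14^2 = (14^1)^2 ≡ 14^2 = 196 ≡ 59 (mod 137)
14^4 = (14^2)^2 ≡ 59^2 = 3481 ≡ 56 (mod 137)
14^8 = (14^4)^2 ≡ 56^2 = 3136 ≡ 122 (mod 137)
14^16 = (14^8)^2 ≡ 122^2 = 14884 ≡ 88 (mod 137)
14^17 = 14^16 · 14^1 ≡ 88 · 14 ≡ 136 (mod 137).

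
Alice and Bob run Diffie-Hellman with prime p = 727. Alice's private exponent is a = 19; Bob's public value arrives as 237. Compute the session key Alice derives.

514

Shared key K = 237^19 mod 727.
237^1 ≡ 237 (mod 727)
237^2 = (237^1)^2 ≡ 237^2 = 56169 ≡ 190 (mod 727)
237^4 = (237^2)^2 ≡ 190^2 = 36100 ≡ 477 (mod 727)
237^8 = (237^4)^2 ≡ 477^2 = 227529 ≡ 705 (mod 727)
237^16 = (237^8)^2 ≡ 705^2 = 497025 ≡ 484 (mod 727)
237^19 = 237^16 · 237^2 · 237^1 ≡ 484 · 190 · 237 ≡ 514 (mod 727).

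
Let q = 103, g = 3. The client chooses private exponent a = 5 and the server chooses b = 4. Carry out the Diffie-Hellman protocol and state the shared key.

The client sends A = g^a mod q = 3^5 mod 103.
3^1 ≡ 3 (mod 103)
3^2 = (3^1)^2 ≡ 3^2 = 9 ≡ 9 (mod 103)
3^4 = (3^2)^2 ≡ 9^2 = 81 ≡ 81 (mod 103)
3^5 = 3^4 · 3^1 ≡ 81 · 3 ≡ 37 (mod 103).
So A = 37. The server then computes K = A^b mod q = 37^4 mod 103.
37^1 ≡ 37 (mod 103)
37^2 = (37^1)^2 ≡ 37^2 = 1369 ≡ 30 (mod 103)
37^4 = (37^2)^2 ≡ 30^2 = 900 ≡ 76 (mod 103)

76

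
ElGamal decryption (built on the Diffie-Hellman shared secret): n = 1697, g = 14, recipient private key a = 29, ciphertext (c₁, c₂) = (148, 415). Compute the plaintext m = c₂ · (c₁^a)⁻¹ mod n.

Shared mask s = c₁^a mod n = 148^29 mod 1697.
148^1 ≡ 148 (mod 1697)
148^2 = (148^1)^2 ≡ 148^2 = 21904 ≡ 1540 (mod 1697)
148^4 = (148^2)^2 ≡ 1540^2 = 2371600 ≡ 891 (mod 1697)
148^8 = (148^4)^2 ≡ 891^2 = 793881 ≡ 1382 (mod 1697)
148^16 = (148^8)^2 ≡ 1382^2 = 1909924 ≡ 799 (mod 1697)
148^29 = 148^16 · 148^8 · 148^4 · 148^1 ≡ 799 · 1382 · 891 · 148 ≡ 407 (mod 1697).
So s = 407; s⁻¹ ≡ 1451 (mod 1697).
m = c₂ · s⁻¹ mod 1697 = 415 · 1451 mod 1697 = 1427.

1427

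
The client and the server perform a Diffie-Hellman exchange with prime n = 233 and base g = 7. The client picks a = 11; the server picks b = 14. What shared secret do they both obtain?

169

The server sends B = g^b mod n = 7^14 mod 233.
7^1 ≡ 7 (mod 233)
7^2 = (7^1)^2 ≡ 7^2 = 49 ≡ 49 (mod 233)
7^4 = (7^2)^2 ≡ 49^2 = 2401 ≡ 71 (mod 233)
7^8 = (7^4)^2 ≡ 71^2 = 5041 ≡ 148 (mod 233)
7^14 = 7^8 · 7^4 · 7^2 ≡ 148 · 71 · 49 ≡ 195 (mod 233).
So B = 195. The client then computes K = B^a mod n = 195^11 mod 233.
195^1 ≡ 195 (mod 233)
195^2 = (195^1)^2 ≡ 195^2 = 38025 ≡ 46 (mod 233)
195^4 = (195^2)^2 ≡ 46^2 = 2116 ≡ 19 (mod 233)
195^8 = (195^4)^2 ≡ 19^2 = 361 ≡ 128 (mod 233)
195^11 = 195^8 · 195^2 · 195^1 ≡ 128 · 46 · 195 ≡ 169 (mod 233).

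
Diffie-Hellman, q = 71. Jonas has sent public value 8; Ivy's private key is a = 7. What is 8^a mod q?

25

Shared key K = 8^7 mod 71.
8^1 ≡ 8 (mod 71)
8^2 = (8^1)^2 ≡ 8^2 = 64 ≡ 64 (mod 71)
8^4 = (8^2)^2 ≡ 64^2 = 4096 ≡ 49 (mod 71)
8^7 = 8^4 · 8^2 · 8^1 ≡ 49 · 64 · 8 ≡ 25 (mod 71).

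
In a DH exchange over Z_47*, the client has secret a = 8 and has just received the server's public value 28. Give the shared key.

6

Shared key K = 28^8 mod 47.
28^1 ≡ 28 (mod 47)
28^2 = (28^1)^2 ≡ 28^2 = 784 ≡ 32 (mod 47)
28^4 = (28^2)^2 ≡ 32^2 = 1024 ≡ 37 (mod 47)
28^8 = (28^4)^2 ≡ 37^2 = 1369 ≡ 6 (mod 47)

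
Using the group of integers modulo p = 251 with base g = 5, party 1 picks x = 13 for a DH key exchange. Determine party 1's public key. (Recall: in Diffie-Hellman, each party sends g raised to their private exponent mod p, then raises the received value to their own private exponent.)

16

Public value = 5^13 mod 251.
5^1 ≡ 5 (mod 251)
5^2 = (5^1)^2 ≡ 5^2 = 25 ≡ 25 (mod 251)
5^4 = (5^2)^2 ≡ 25^2 = 625 ≡ 123 (mod 251)
5^8 = (5^4)^2 ≡ 123^2 = 15129 ≡ 69 (mod 251)
5^13 = 5^8 · 5^4 · 5^1 ≡ 69 · 123 · 5 ≡ 16 (mod 251).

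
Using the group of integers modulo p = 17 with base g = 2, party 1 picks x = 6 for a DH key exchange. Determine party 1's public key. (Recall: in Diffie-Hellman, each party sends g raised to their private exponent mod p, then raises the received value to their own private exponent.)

13

Public value = 2^{6} \pmod{17}.
2^1 ≡ 2 (mod 17)
2^2 = (2^1)^2 ≡ 2^2 = 4 ≡ 4 (mod 17)
2^4 = (2^2)^2 ≡ 4^2 = 16 ≡ 16 (mod 17)
2^6 = 2^4 · 2^2 ≡ 16 · 4 ≡ 13 (mod 17).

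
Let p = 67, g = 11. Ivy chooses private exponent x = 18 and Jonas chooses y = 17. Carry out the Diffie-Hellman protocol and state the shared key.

59

Jonas sends B = g^y mod p = 11^17 mod 67.
11^1 ≡ 11 (mod 67)
11^2 = (11^1)^2 ≡ 11^2 = 121 ≡ 54 (mod 67)
11^4 = (11^2)^2 ≡ 54^2 = 2916 ≡ 35 (mod 67)
11^8 = (11^4)^2 ≡ 35^2 = 1225 ≡ 19 (mod 67)
11^16 = (11^8)^2 ≡ 19^2 = 361 ≡ 26 (mod 67)
11^17 = 11^16 · 11^1 ≡ 26 · 11 ≡ 18 (mod 67).
So B = 18. Ivy then computes K = B^x mod p = 18^18 mod 67.
18^1 ≡ 18 (mod 67)
18^2 = (18^1)^2 ≡ 18^2 = 324 ≡ 56 (mod 67)
18^4 = (18^2)^2 ≡ 56^2 = 3136 ≡ 54 (mod 67)
18^8 = (18^4)^2 ≡ 54^2 = 2916 ≡ 35 (mod 67)
18^16 = (18^8)^2 ≡ 35^2 = 1225 ≡ 19 (mod 67)
18^18 = 18^16 · 18^2 ≡ 19 · 56 ≡ 59 (mod 67).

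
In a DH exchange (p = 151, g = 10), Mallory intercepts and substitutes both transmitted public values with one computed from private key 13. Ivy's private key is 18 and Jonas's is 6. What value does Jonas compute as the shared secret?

94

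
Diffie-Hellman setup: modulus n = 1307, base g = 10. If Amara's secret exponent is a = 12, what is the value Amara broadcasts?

113

Public value = 10^12 mod 1307.
10^1 ≡ 10 (mod 1307)
10^2 = (10^1)^2 ≡ 10^2 = 100 ≡ 100 (mod 1307)
10^4 = (10^2)^2 ≡ 100^2 = 10000 ≡ 851 (mod 1307)
10^8 = (10^4)^2 ≡ 851^2 = 724201 ≡ 123 (mod 1307)
10^12 = 10^8 · 10^4 ≡ 123 · 851 ≡ 113 (mod 1307).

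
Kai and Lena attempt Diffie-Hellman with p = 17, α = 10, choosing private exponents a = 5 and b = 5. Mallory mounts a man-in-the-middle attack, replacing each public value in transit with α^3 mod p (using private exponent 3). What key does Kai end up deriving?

Kai receives Mallory's public value M = 10^3 mod 17 instead of the honest one.
10^1 ≡ 10 (mod 17)
10^2 = (10^1)^2 ≡ 10^2 = 100 ≡ 15 (mod 17)
10^3 = 10^2 · 10^1 ≡ 15 · 10 ≡ 14 (mod 17).
So M = 14. Kai computes K = M^5 mod 17.
14^1 ≡ 14 (mod 17)
14^2 = (14^1)^2 ≡ 14^2 = 196 ≡ 9 (mod 17)
14^4 = (14^2)^2 ≡ 9^2 = 81 ≡ 13 (mod 17)
14^5 = 14^4 · 14^1 ≡ 13 · 14 ≡ 12 (mod 17).

12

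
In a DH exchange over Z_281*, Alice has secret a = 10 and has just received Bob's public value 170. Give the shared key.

Shared key K = 170^10 mod 281.
170^1 ≡ 170 (mod 281)
170^2 = (170^1)^2 ≡ 170^2 = 28900 ≡ 238 (mod 281)
170^4 = (170^2)^2 ≡ 238^2 = 56644 ≡ 163 (mod 281)
170^8 = (170^4)^2 ≡ 163^2 = 26569 ≡ 155 (mod 281)
170^10 = 170^8 · 170^2 ≡ 155 · 238 ≡ 79 (mod 281).

79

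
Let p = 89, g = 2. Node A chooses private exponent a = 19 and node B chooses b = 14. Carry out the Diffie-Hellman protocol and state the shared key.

4

Node A sends A = g^a mod p = 2^19 mod 89.
2^1 ≡ 2 (mod 89)
2^2 = (2^1)^2 ≡ 2^2 = 4 ≡ 4 (mod 89)
2^4 = (2^2)^2 ≡ 4^2 = 16 ≡ 16 (mod 89)
2^8 = (2^4)^2 ≡ 16^2 = 256 ≡ 78 (mod 89)
2^16 = (2^8)^2 ≡ 78^2 = 6084 ≡ 32 (mod 89)
2^19 = 2^16 · 2^2 · 2^1 ≡ 32 · 4 · 2 ≡ 78 (mod 89).
So A = 78. Node B then computes K = A^b mod p = 78^14 mod 89.
78^1 ≡ 78 (mod 89)
78^2 = (78^1)^2 ≡ 78^2 = 6084 ≡ 32 (mod 89)
78^4 = (78^2)^2 ≡ 32^2 = 1024 ≡ 45 (mod 89)
78^8 = (78^4)^2 ≡ 45^2 = 2025 ≡ 67 (mod 89)
78^14 = 78^8 · 78^4 · 78^2 ≡ 67 · 45 · 32 ≡ 4 (mod 89).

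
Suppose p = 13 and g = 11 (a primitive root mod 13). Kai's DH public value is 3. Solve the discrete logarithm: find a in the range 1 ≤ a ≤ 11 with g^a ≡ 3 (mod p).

Try successive powers of 11 modulo 13:
11^1 ≡ 11
11^2 ≡ 4
11^3 ≡ 5
11^4 ≡ 3
Found: a = 4.

4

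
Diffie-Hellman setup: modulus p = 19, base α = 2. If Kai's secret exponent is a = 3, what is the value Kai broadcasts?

Public value = 2^3 mod 19.
2^1 ≡ 2 (mod 19)
2^2 = (2^1)^2 ≡ 2^2 = 4 ≡ 4 (mod 19)
2^3 = 2^2 · 2^1 ≡ 4 · 2 ≡ 8 (mod 19).

8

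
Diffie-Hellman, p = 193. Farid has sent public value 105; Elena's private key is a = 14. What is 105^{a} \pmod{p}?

Shared key K = 105^14 mod 193.
105^1 ≡ 105 (mod 193)
105^2 = (105^1)^2 ≡ 105^2 = 11025 ≡ 24 (mod 193)
105^4 = (105^2)^2 ≡ 24^2 = 576 ≡ 190 (mod 193)
105^8 = (105^4)^2 ≡ 190^2 = 36100 ≡ 9 (mod 193)
105^14 = 105^8 · 105^4 · 105^2 ≡ 9 · 190 · 24 ≡ 124 (mod 193).

124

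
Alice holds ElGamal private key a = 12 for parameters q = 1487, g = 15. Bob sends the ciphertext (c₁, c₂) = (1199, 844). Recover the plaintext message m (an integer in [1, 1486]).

378

Shared mask s = c₁^a mod q = 1199^12 mod 1487.
1199^1 ≡ 1199 (mod 1487)
1199^2 = (1199^1)^2 ≡ 1199^2 = 1437601 ≡ 1159 (mod 1487)
1199^4 = (1199^2)^2 ≡ 1159^2 = 1343281 ≡ 520 (mod 1487)
1199^8 = (1199^4)^2 ≡ 520^2 = 270400 ≡ 1253 (mod 1487)
1199^12 = 1199^8 · 1199^4 ≡ 1253 · 520 ≡ 254 (mod 1487).
So s = 254; s⁻¹ ≡ 603 (mod 1487).
m = c₂ · s⁻¹ mod 1487 = 844 · 603 mod 1487 = 378.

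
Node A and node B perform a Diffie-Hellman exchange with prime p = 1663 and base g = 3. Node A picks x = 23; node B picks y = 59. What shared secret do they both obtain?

1517

Node B sends B = g^y mod p = 3^59 mod 1663.
3^1 ≡ 3 (mod 1663)
3^2 = (3^1)^2 ≡ 3^2 = 9 ≡ 9 (mod 1663)
3^4 = (3^2)^2 ≡ 9^2 = 81 ≡ 81 (mod 1663)
3^8 = (3^4)^2 ≡ 81^2 = 6561 ≡ 1572 (mod 1663)
3^16 = (3^8)^2 ≡ 1572^2 = 2471184 ≡ 1629 (mod 1663)
3^32 = (3^16)^2 ≡ 1629^2 = 2653641 ≡ 1156 (mod 1663)
3^59 = 3^32 · 3^16 · 3^8 · 3^2 · 3^1 ≡ 1156 · 1629 · 1572 · 9 · 3 ≡ 1181 (mod 1663).
So B = 1181. Node A then computes K = B^x mod p = 1181^23 mod 1663.
1181^1 ≡ 1181 (mod 1663)
1181^2 = (1181^1)^2 ≡ 1181^2 = 1394761 ≡ 1167 (mod 1663)
1181^4 = (1181^2)^2 ≡ 1167^2 = 1361889 ≡ 1555 (mod 1663)
1181^8 = (1181^4)^2 ≡ 1555^2 = 2418025 ≡ 23 (mod 1663)
1181^16 = (1181^8)^2 ≡ 23^2 = 529 ≡ 529 (mod 1663)
1181^23 = 1181^16 · 1181^4 · 1181^2 · 1181^1 ≡ 529 · 1555 · 1167 · 1181 ≡ 1517 (mod 1663).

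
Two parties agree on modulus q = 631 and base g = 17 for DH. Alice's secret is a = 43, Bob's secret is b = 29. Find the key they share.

Alice sends A = g^a mod q = 17^43 mod 631.
17^1 ≡ 17 (mod 631)
17^2 = (17^1)^2 ≡ 17^2 = 289 ≡ 289 (mod 631)
17^4 = (17^2)^2 ≡ 289^2 = 83521 ≡ 229 (mod 631)
17^8 = (17^4)^2 ≡ 229^2 = 52441 ≡ 68 (mod 631)
17^16 = (17^8)^2 ≡ 68^2 = 4624 ≡ 207 (mod 631)
17^32 = (17^16)^2 ≡ 207^2 = 42849 ≡ 572 (mod 631)
17^43 = 17^32 · 17^8 · 17^2 · 17^1 ≡ 572 · 68 · 289 · 17 ≡ 222 (mod 631).
So A = 222. Bob then computes K = A^b mod q = 222^29 mod 631.
222^1 ≡ 222 (mod 631)
222^2 = (222^1)^2 ≡ 222^2 = 49284 ≡ 66 (mod 631)
222^4 = (222^2)^2 ≡ 66^2 = 4356 ≡ 570 (mod 631)
222^8 = (222^4)^2 ≡ 570^2 = 324900 ≡ 566 (mod 631)
222^16 = (222^8)^2 ≡ 566^2 = 320356 ≡ 439 (mod 631)
222^29 = 222^16 · 222^8 · 222^4 · 222^1 ≡ 439 · 566 · 570 · 222 ≡ 356 (mod 631).

356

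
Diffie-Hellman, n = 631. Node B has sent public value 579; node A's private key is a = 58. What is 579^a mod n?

Shared key K = 579^58 mod 631.
579^1 ≡ 579 (mod 631)
579^2 = (579^1)^2 ≡ 579^2 = 335241 ≡ 180 (mod 631)
579^4 = (579^2)^2 ≡ 180^2 = 32400 ≡ 219 (mod 631)
579^8 = (579^4)^2 ≡ 219^2 = 47961 ≡ 5 (mod 631)
579^16 = (579^8)^2 ≡ 5^2 = 25 ≡ 25 (mod 631)
579^32 = (579^16)^2 ≡ 25^2 = 625 ≡ 625 (mod 631)
579^58 = 579^32 · 579^16 · 579^8 · 579^2 ≡ 625 · 25 · 5 · 180 ≡ 34 (mod 631).

34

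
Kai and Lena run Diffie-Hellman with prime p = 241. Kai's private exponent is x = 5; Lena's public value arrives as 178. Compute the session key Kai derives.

Shared key K = 178^5 mod 241.
178^1 ≡ 178 (mod 241)
178^2 = (178^1)^2 ≡ 178^2 = 31684 ≡ 113 (mod 241)
178^4 = (178^2)^2 ≡ 113^2 = 12769 ≡ 237 (mod 241)
178^5 = 178^4 · 178^1 ≡ 237 · 178 ≡ 11 (mod 241).

11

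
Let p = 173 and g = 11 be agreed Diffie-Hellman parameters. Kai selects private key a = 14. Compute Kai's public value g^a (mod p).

126

Public value = 11^14 (mod 173).
11^1 ≡ 11 (mod 173)
11^2 = (11^1)^2 ≡ 11^2 = 121 ≡ 121 (mod 173)
11^4 = (11^2)^2 ≡ 121^2 = 14641 ≡ 109 (mod 173)
11^8 = (11^4)^2 ≡ 109^2 = 11881 ≡ 117 (mod 173)
11^14 = 11^8 · 11^4 · 11^2 ≡ 117 · 109 · 121 ≡ 126 (mod 173).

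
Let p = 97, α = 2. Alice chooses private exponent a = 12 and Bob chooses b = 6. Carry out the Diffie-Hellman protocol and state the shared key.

96

Alice sends A = α^a mod p = 2^12 mod 97.
2^1 ≡ 2 (mod 97)
2^2 = (2^1)^2 ≡ 2^2 = 4 ≡ 4 (mod 97)
2^4 = (2^2)^2 ≡ 4^2 = 16 ≡ 16 (mod 97)
2^8 = (2^4)^2 ≡ 16^2 = 256 ≡ 62 (mod 97)
2^12 = 2^8 · 2^4 ≡ 62 · 16 ≡ 22 (mod 97).
So A = 22. Bob then computes K = A^b mod p = 22^6 mod 97.
22^1 ≡ 22 (mod 97)
22^2 = (22^1)^2 ≡ 22^2 = 484 ≡ 96 (mod 97)
22^4 = (22^2)^2 ≡ 96^2 = 9216 ≡ 1 (mod 97)
22^6 = 22^4 · 22^2 ≡ 1 · 96 ≡ 96 (mod 97).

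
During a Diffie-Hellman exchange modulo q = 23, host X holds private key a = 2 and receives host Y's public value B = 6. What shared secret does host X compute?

Shared key K = 6^2 mod 23.
6^1 ≡ 6 (mod 23)
6^2 = (6^1)^2 ≡ 6^2 = 36 ≡ 13 (mod 23)

13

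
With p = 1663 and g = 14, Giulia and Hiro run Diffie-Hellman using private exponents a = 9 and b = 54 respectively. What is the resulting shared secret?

1128

Hiro sends B = g^b mod p = 14^54 mod 1663.
14^1 ≡ 14 (mod 1663)
14^2 = (14^1)^2 ≡ 14^2 = 196 ≡ 196 (mod 1663)
14^4 = (14^2)^2 ≡ 196^2 = 38416 ≡ 167 (mod 1663)
14^8 = (14^4)^2 ≡ 167^2 = 27889 ≡ 1281 (mod 1663)
14^16 = (14^8)^2 ≡ 1281^2 = 1640961 ≡ 1243 (mod 1663)
14^32 = (14^16)^2 ≡ 1243^2 = 1545049 ≡ 122 (mod 1663)
14^54 = 14^32 · 14^16 · 14^4 · 14^2 ≡ 122 · 1243 · 167 · 196 ≡ 1036 (mod 1663).
So B = 1036. Giulia then computes K = B^a mod p = 1036^9 mod 1663.
1036^1 ≡ 1036 (mod 1663)
1036^2 = (1036^1)^2 ≡ 1036^2 = 1073296 ≡ 661 (mod 1663)
1036^4 = (1036^2)^2 ≡ 661^2 = 436921 ≡ 1215 (mod 1663)
1036^8 = (1036^4)^2 ≡ 1215^2 = 1476225 ≡ 1144 (mod 1663)
1036^9 = 1036^8 · 1036^1 ≡ 1144 · 1036 ≡ 1128 (mod 1663).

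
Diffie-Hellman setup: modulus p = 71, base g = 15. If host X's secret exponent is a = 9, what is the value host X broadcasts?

60

Public value = 15^9 mod 71.
15^1 ≡ 15 (mod 71)
15^2 = (15^1)^2 ≡ 15^2 = 225 ≡ 12 (mod 71)
15^4 = (15^2)^2 ≡ 12^2 = 144 ≡ 2 (mod 71)
15^8 = (15^4)^2 ≡ 2^2 = 4 ≡ 4 (mod 71)
15^9 = 15^8 · 15^1 ≡ 4 · 15 ≡ 60 (mod 71).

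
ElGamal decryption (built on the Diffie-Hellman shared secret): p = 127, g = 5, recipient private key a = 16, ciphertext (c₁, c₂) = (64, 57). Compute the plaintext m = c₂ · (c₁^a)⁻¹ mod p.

101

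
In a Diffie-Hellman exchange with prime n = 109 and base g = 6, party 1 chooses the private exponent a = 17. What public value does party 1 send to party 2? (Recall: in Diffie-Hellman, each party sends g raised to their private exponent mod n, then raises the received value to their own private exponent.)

Public value = 6^17 mod 109.
6^1 ≡ 6 (mod 109)
6^2 = (6^1)^2 ≡ 6^2 = 36 ≡ 36 (mod 109)
6^4 = (6^2)^2 ≡ 36^2 = 1296 ≡ 97 (mod 109)
6^8 = (6^4)^2 ≡ 97^2 = 9409 ≡ 35 (mod 109)
6^16 = (6^8)^2 ≡ 35^2 = 1225 ≡ 26 (mod 109)
6^17 = 6^16 · 6^1 ≡ 26 · 6 ≡ 47 (mod 109).

47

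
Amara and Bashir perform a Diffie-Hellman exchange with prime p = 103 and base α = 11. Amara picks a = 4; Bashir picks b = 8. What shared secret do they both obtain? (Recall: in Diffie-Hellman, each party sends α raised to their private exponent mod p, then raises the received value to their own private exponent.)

Bashir sends B = α^b mod p = 11^8 mod 103.
11^1 ≡ 11 (mod 103)
11^2 = (11^1)^2 ≡ 11^2 = 121 ≡ 18 (mod 103)
11^4 = (11^2)^2 ≡ 18^2 = 324 ≡ 15 (mod 103)
11^8 = (11^4)^2 ≡ 15^2 = 225 ≡ 19 (mod 103)
So B = 19. Amara then computes K = B^a mod p = 19^4 mod 103.
19^1 ≡ 19 (mod 103)
19^2 = (19^1)^2 ≡ 19^2 = 361 ≡ 52 (mod 103)
19^4 = (19^2)^2 ≡ 52^2 = 2704 ≡ 26 (mod 103)

26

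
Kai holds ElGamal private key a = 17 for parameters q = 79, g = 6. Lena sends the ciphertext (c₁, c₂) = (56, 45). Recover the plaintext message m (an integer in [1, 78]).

Shared mask s = c₁^a mod q = 56^17 mod 79.
56^1 ≡ 56 (mod 79)
56^2 = (56^1)^2 ≡ 56^2 = 3136 ≡ 55 (mod 79)
56^4 = (56^2)^2 ≡ 55^2 = 3025 ≡ 23 (mod 79)
56^8 = (56^4)^2 ≡ 23^2 = 529 ≡ 55 (mod 79)
56^16 = (56^8)^2 ≡ 55^2 = 3025 ≡ 23 (mod 79)
56^17 = 56^16 · 56^1 ≡ 23 · 56 ≡ 24 (mod 79).
So s = 24; s⁻¹ ≡ 56 (mod 79).
m = c₂ · s⁻¹ mod 79 = 45 · 56 mod 79 = 71.

71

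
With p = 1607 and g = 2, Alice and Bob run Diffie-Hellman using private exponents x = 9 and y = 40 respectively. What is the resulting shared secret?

Bob sends B = g^y mod p = 2^40 mod 1607.
2^1 ≡ 2 (mod 1607)
2^2 = (2^1)^2 ≡ 2^2 = 4 ≡ 4 (mod 1607)
2^4 = (2^2)^2 ≡ 4^2 = 16 ≡ 16 (mod 1607)
2^8 = (2^4)^2 ≡ 16^2 = 256 ≡ 256 (mod 1607)
2^16 = (2^8)^2 ≡ 256^2 = 65536 ≡ 1256 (mod 1607)
2^32 = (2^16)^2 ≡ 1256^2 = 1577536 ≡ 1069 (mod 1607)
2^40 = 2^32 · 2^8 ≡ 1069 · 256 ≡ 474 (mod 1607).
So B = 474. Alice then computes K = B^x mod p = 474^9 mod 1607.
474^1 ≡ 474 (mod 1607)
474^2 = (474^1)^2 ≡ 474^2 = 224676 ≡ 1303 (mod 1607)
474^4 = (474^2)^2 ≡ 1303^2 = 1697809 ≡ 817 (mod 1607)
474^8 = (474^4)^2 ≡ 817^2 = 667489 ≡ 584 (mod 1607)
474^9 = 474^8 · 474^1 ≡ 584 · 474 ≡ 412 (mod 1607).

412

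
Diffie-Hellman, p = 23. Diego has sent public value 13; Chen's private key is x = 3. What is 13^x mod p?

12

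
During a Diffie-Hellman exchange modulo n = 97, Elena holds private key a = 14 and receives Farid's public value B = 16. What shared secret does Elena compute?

62

Shared key K = 16^14 mod 97.
16^1 ≡ 16 (mod 97)
16^2 = (16^1)^2 ≡ 16^2 = 256 ≡ 62 (mod 97)
16^4 = (16^2)^2 ≡ 62^2 = 3844 ≡ 61 (mod 97)
16^8 = (16^4)^2 ≡ 61^2 = 3721 ≡ 35 (mod 97)
16^14 = 16^8 · 16^4 · 16^2 ≡ 35 · 61 · 62 ≡ 62 (mod 97).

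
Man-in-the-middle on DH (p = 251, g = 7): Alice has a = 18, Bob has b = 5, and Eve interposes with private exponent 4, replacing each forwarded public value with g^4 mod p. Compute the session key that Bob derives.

211

Bob receives Eve's public value M = 7^4 mod 251 instead of the honest one.
7^1 ≡ 7 (mod 251)
7^2 = (7^1)^2 ≡ 7^2 = 49 ≡ 49 (mod 251)
7^4 = (7^2)^2 ≡ 49^2 = 2401 ≡ 142 (mod 251)
So M = 142. Bob computes K = M^5 mod 251.
142^1 ≡ 142 (mod 251)
142^2 = (142^1)^2 ≡ 142^2 = 20164 ≡ 84 (mod 251)
142^4 = (142^2)^2 ≡ 84^2 = 7056 ≡ 28 (mod 251)
142^5 = 142^4 · 142^1 ≡ 28 · 142 ≡ 211 (mod 251).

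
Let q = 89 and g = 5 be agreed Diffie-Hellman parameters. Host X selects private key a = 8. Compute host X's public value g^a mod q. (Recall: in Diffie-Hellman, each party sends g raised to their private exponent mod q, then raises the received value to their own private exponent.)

4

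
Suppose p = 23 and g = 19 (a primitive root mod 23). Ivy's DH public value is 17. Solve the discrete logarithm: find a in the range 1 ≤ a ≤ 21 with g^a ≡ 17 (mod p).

21

Try successive powers of 19 modulo 23:
19^1 ≡ 19
19^2 ≡ 16
19^3 ≡ 5
19^4 ≡ 3
19^5 ≡ 11
19^6 ≡ 2
19^7 ≡ 15
19^8 ≡ 9
19^9 ≡ 10
19^10 ≡ 6
19^11 ≡ 22
19^12 ≡ 4
19^13 ≡ 7
19^14 ≡ 18
19^15 ≡ 20
19^16 ≡ 12
19^17 ≡ 21
19^18 ≡ 8
19^19 ≡ 14
19^20 ≡ 13
19^21 ≡ 17
Found: a = 21.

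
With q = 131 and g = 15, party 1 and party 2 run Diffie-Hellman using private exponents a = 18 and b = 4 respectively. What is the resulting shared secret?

5

Party 2 sends B = g^b mod q = 15^4 mod 131.
15^1 ≡ 15 (mod 131)
15^2 = (15^1)^2 ≡ 15^2 = 225 ≡ 94 (mod 131)
15^4 = (15^2)^2 ≡ 94^2 = 8836 ≡ 59 (mod 131)
So B = 59. Party 1 then computes K = B^a mod q = 59^18 mod 131.
59^1 ≡ 59 (mod 131)
59^2 = (59^1)^2 ≡ 59^2 = 3481 ≡ 75 (mod 131)
59^4 = (59^2)^2 ≡ 75^2 = 5625 ≡ 123 (mod 131)
59^8 = (59^4)^2 ≡ 123^2 = 15129 ≡ 64 (mod 131)
59^16 = (59^8)^2 ≡ 64^2 = 4096 ≡ 35 (mod 131)
59^18 = 59^16 · 59^2 ≡ 35 · 75 ≡ 5 (mod 131).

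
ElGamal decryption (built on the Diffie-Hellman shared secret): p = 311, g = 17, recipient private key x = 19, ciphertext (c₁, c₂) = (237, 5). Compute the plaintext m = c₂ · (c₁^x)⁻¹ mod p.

25

Shared mask s = c₁^x mod p = 237^19 mod 311.
237^1 ≡ 237 (mod 311)
237^2 = (237^1)^2 ≡ 237^2 = 56169 ≡ 189 (mod 311)
237^4 = (237^2)^2 ≡ 189^2 = 35721 ≡ 267 (mod 311)
237^8 = (237^4)^2 ≡ 267^2 = 71289 ≡ 70 (mod 311)
237^16 = (237^8)^2 ≡ 70^2 = 4900 ≡ 235 (mod 311)
237^19 = 237^16 · 237^2 · 237^1 ≡ 235 · 189 · 237 ≡ 249 (mod 311).
So s = 249; s⁻¹ ≡ 5 (mod 311).
m = c₂ · s⁻¹ mod 311 = 5 · 5 mod 311 = 25.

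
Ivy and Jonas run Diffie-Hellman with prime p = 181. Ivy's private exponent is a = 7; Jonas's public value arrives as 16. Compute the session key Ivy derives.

Shared key K = 16^7 mod 181.
16^1 ≡ 16 (mod 181)
16^2 = (16^1)^2 ≡ 16^2 = 256 ≡ 75 (mod 181)
16^4 = (16^2)^2 ≡ 75^2 = 5625 ≡ 14 (mod 181)
16^7 = 16^4 · 16^2 · 16^1 ≡ 14 · 75 · 16 ≡ 148 (mod 181).

148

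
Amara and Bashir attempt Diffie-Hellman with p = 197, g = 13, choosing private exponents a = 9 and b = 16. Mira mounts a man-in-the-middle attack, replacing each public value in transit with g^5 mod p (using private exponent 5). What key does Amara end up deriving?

102

Amara receives Mira's public value M = 13^5 mod 197 instead of the honest one.
13^1 ≡ 13 (mod 197)
13^2 = (13^1)^2 ≡ 13^2 = 169 ≡ 169 (mod 197)
13^4 = (13^2)^2 ≡ 169^2 = 28561 ≡ 193 (mod 197)
13^5 = 13^4 · 13^1 ≡ 193 · 13 ≡ 145 (mod 197).
So M = 145. Amara computes K = M^9 mod 197.
145^1 ≡ 145 (mod 197)
145^2 = (145^1)^2 ≡ 145^2 = 21025 ≡ 143 (mod 197)
145^4 = (145^2)^2 ≡ 143^2 = 20449 ≡ 158 (mod 197)
145^8 = (145^4)^2 ≡ 158^2 = 24964 ≡ 142 (mod 197)
145^9 = 145^8 · 145^1 ≡ 142 · 145 ≡ 102 (mod 197).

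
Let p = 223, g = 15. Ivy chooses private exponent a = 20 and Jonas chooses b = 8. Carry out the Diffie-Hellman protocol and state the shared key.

Ivy sends A = g^a mod p = 15^20 mod 223.
15^1 ≡ 15 (mod 223)
15^2 = (15^1)^2 ≡ 15^2 = 225 ≡ 2 (mod 223)
15^4 = (15^2)^2 ≡ 2^2 = 4 ≡ 4 (mod 223)
15^8 = (15^4)^2 ≡ 4^2 = 16 ≡ 16 (mod 223)
15^16 = (15^8)^2 ≡ 16^2 = 256 ≡ 33 (mod 223)
15^20 = 15^16 · 15^4 ≡ 33 · 4 ≡ 132 (mod 223).
So A = 132. Jonas then computes K = A^b mod p = 132^8 mod 223.
132^1 ≡ 132 (mod 223)
132^2 = (132^1)^2 ≡ 132^2 = 17424 ≡ 30 (mod 223)
132^4 = (132^2)^2 ≡ 30^2 = 900 ≡ 8 (mod 223)
132^8 = (132^4)^2 ≡ 8^2 = 64 ≡ 64 (mod 223)

64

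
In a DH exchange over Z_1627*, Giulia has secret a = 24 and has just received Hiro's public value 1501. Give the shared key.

Shared key K = 1501^24 mod 1627.
1501^1 ≡ 1501 (mod 1627)
1501^2 = (1501^1)^2 ≡ 1501^2 = 2253001 ≡ 1233 (mod 1627)
1501^4 = (1501^2)^2 ≡ 1233^2 = 1520289 ≡ 671 (mod 1627)
1501^8 = (1501^4)^2 ≡ 671^2 = 450241 ≡ 1189 (mod 1627)
1501^16 = (1501^8)^2 ≡ 1189^2 = 1413721 ≡ 1485 (mod 1627)
1501^24 = 1501^16 · 1501^8 ≡ 1485 · 1189 ≡ 370 (mod 1627).

370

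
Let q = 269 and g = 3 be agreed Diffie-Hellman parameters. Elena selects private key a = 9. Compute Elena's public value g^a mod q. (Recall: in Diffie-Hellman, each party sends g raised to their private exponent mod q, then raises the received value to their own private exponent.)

46

Public value = 3^9 mod 269.
3^1 ≡ 3 (mod 269)
3^2 = (3^1)^2 ≡ 3^2 = 9 ≡ 9 (mod 269)
3^4 = (3^2)^2 ≡ 9^2 = 81 ≡ 81 (mod 269)
3^8 = (3^4)^2 ≡ 81^2 = 6561 ≡ 105 (mod 269)
3^9 = 3^8 · 3^1 ≡ 105 · 3 ≡ 46 (mod 269).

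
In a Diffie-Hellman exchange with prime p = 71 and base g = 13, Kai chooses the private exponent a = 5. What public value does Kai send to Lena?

Public value = 13^5 (mod 71).
13^1 ≡ 13 (mod 71)
13^2 = (13^1)^2 ≡ 13^2 = 169 ≡ 27 (mod 71)
13^4 = (13^2)^2 ≡ 27^2 = 729 ≡ 19 (mod 71)
13^5 = 13^4 · 13^1 ≡ 19 · 13 ≡ 34 (mod 71).

34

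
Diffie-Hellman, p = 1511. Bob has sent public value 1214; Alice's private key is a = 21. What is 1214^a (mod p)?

Shared key K = 1214^21 mod 1511.
1214^1 ≡ 1214 (mod 1511)
1214^2 = (1214^1)^2 ≡ 1214^2 = 1473796 ≡ 571 (mod 1511)
1214^4 = (1214^2)^2 ≡ 571^2 = 326041 ≡ 1176 (mod 1511)
1214^8 = (1214^4)^2 ≡ 1176^2 = 1382976 ≡ 411 (mod 1511)
1214^16 = (1214^8)^2 ≡ 411^2 = 168921 ≡ 1200 (mod 1511)
1214^21 = 1214^16 · 1214^4 · 1214^1 ≡ 1200 · 1176 · 1214 ≡ 824 (mod 1511).

824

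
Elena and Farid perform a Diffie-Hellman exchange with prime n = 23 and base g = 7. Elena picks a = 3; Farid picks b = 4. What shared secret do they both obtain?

Elena sends A = g^a mod n = 7^3 mod 23.
7^1 ≡ 7 (mod 23)
7^2 = (7^1)^2 ≡ 7^2 = 49 ≡ 3 (mod 23)
7^3 = 7^2 · 7^1 ≡ 3 · 7 ≡ 21 (mod 23).
So A = 21. Farid then computes K = A^b mod n = 21^4 mod 23.
21^1 ≡ 21 (mod 23)
21^2 = (21^1)^2 ≡ 21^2 = 441 ≡ 4 (mod 23)
21^4 = (21^2)^2 ≡ 4^2 = 16 ≡ 16 (mod 23)

16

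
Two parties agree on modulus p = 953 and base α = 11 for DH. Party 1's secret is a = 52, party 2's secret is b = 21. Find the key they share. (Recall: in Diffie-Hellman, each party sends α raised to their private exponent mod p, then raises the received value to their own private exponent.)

715

Party 2 sends B = α^b mod p = 11^21 mod 953.
11^1 ≡ 11 (mod 953)
11^2 = (11^1)^2 ≡ 11^2 = 121 ≡ 121 (mod 953)
11^4 = (11^2)^2 ≡ 121^2 = 14641 ≡ 346 (mod 953)
11^8 = (11^4)^2 ≡ 346^2 = 119716 ≡ 591 (mod 953)
11^16 = (11^8)^2 ≡ 591^2 = 349281 ≡ 483 (mod 953)
11^21 = 11^16 · 11^4 · 11^1 ≡ 483 · 346 · 11 ≡ 914 (mod 953).
So B = 914. Party 1 then computes K = B^a mod p = 914^52 mod 953.
914^1 ≡ 914 (mod 953)
914^2 = (914^1)^2 ≡ 914^2 = 835396 ≡ 568 (mod 953)
914^4 = (914^2)^2 ≡ 568^2 = 322624 ≡ 510 (mod 953)
914^8 = (914^4)^2 ≡ 510^2 = 260100 ≡ 884 (mod 953)
914^16 = (914^8)^2 ≡ 884^2 = 781456 ≡ 949 (mod 953)
914^32 = (914^16)^2 ≡ 949^2 = 900601 ≡ 16 (mod 953)
914^52 = 914^32 · 914^16 · 914^4 ≡ 16 · 949 · 510 ≡ 715 (mod 953).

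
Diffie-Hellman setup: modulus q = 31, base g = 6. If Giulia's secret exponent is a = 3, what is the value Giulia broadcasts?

Public value = 6^3 mod 31.
6^1 ≡ 6 (mod 31)
6^2 = (6^1)^2 ≡ 6^2 = 36 ≡ 5 (mod 31)
6^3 = 6^2 · 6^1 ≡ 5 · 6 ≡ 30 (mod 31).

30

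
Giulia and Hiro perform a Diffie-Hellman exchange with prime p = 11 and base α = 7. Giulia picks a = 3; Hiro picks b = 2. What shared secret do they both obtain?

4

Giulia sends A = α^a mod p = 7^3 mod 11.
7^1 ≡ 7 (mod 11)
7^2 = (7^1)^2 ≡ 7^2 = 49 ≡ 5 (mod 11)
7^3 = 7^2 · 7^1 ≡ 5 · 7 ≡ 2 (mod 11).
So A = 2. Hiro then computes K = A^b mod p = 2^2 mod 11.
2^1 ≡ 2 (mod 11)
2^2 = (2^1)^2 ≡ 2^2 = 4 ≡ 4 (mod 11)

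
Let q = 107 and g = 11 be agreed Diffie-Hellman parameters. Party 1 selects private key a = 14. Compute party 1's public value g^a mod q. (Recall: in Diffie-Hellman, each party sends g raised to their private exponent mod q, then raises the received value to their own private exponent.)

Public value = 11^14 mod 107.
11^1 ≡ 11 (mod 107)
11^2 = (11^1)^2 ≡ 11^2 = 121 ≡ 14 (mod 107)
11^4 = (11^2)^2 ≡ 14^2 = 196 ≡ 89 (mod 107)
11^8 = (11^4)^2 ≡ 89^2 = 7921 ≡ 3 (mod 107)
11^14 = 11^8 · 11^4 · 11^2 ≡ 3 · 89 · 14 ≡ 100 (mod 107).

100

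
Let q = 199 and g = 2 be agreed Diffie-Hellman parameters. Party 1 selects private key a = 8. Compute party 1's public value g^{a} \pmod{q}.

57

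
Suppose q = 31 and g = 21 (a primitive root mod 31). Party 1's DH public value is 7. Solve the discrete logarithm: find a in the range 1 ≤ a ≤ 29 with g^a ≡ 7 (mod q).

2

Try successive powers of 21 modulo 31:
21^1 ≡ 21
21^2 ≡ 7
Found: a = 2.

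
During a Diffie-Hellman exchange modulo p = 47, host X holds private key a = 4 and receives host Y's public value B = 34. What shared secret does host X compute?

Shared key K = 34^4 mod 47.
34^1 ≡ 34 (mod 47)
34^2 = (34^1)^2 ≡ 34^2 = 1156 ≡ 28 (mod 47)
34^4 = (34^2)^2 ≡ 28^2 = 784 ≡ 32 (mod 47)

32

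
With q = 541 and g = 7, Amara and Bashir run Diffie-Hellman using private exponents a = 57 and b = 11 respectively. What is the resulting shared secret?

Bashir sends B = g^b mod q = 7^11 mod 541.
7^1 ≡ 7 (mod 541)
7^2 = (7^1)^2 ≡ 7^2 = 49 ≡ 49 (mod 541)
7^4 = (7^2)^2 ≡ 49^2 = 2401 ≡ 237 (mod 541)
7^8 = (7^4)^2 ≡ 237^2 = 56169 ≡ 446 (mod 541)
7^11 = 7^8 · 7^2 · 7^1 ≡ 446 · 49 · 7 ≡ 416 (mod 541).
So B = 416. Amara then computes K = B^a mod q = 416^57 mod 541.
416^1 ≡ 416 (mod 541)
416^2 = (416^1)^2 ≡ 416^2 = 173056 ≡ 477 (mod 541)
416^4 = (416^2)^2 ≡ 477^2 = 227529 ≡ 309 (mod 541)
416^8 = (416^4)^2 ≡ 309^2 = 95481 ≡ 265 (mod 541)
416^16 = (416^8)^2 ≡ 265^2 = 70225 ≡ 436 (mod 541)
416^32 = (416^16)^2 ≡ 436^2 = 190096 ≡ 205 (mod 541)
416^57 = 416^32 · 416^16 · 416^8 · 416^1 ≡ 205 · 436 · 265 · 416 ≡ 347 (mod 541).

347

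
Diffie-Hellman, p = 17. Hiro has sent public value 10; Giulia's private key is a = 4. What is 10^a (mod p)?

4

Shared key K = 10^4 mod 17.
10^1 ≡ 10 (mod 17)
10^2 = (10^1)^2 ≡ 10^2 = 100 ≡ 15 (mod 17)
10^4 = (10^2)^2 ≡ 15^2 = 225 ≡ 4 (mod 17)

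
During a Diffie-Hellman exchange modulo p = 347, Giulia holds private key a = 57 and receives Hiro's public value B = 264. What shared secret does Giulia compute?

291

Shared key K = 264^57 mod 347.
264^1 ≡ 264 (mod 347)
264^2 = (264^1)^2 ≡ 264^2 = 69696 ≡ 296 (mod 347)
264^4 = (264^2)^2 ≡ 296^2 = 87616 ≡ 172 (mod 347)
264^8 = (264^4)^2 ≡ 172^2 = 29584 ≡ 89 (mod 347)
264^16 = (264^8)^2 ≡ 89^2 = 7921 ≡ 287 (mod 347)
264^32 = (264^16)^2 ≡ 287^2 = 82369 ≡ 130 (mod 347)
264^57 = 264^32 · 264^16 · 264^8 · 264^1 ≡ 130 · 287 · 89 · 264 ≡ 291 (mod 347).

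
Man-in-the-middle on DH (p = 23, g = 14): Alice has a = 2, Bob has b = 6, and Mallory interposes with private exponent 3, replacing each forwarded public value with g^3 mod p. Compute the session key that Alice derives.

Alice receives Mallory's public value M = 14^3 mod 23 instead of the honest one.
14^1 ≡ 14 (mod 23)
14^2 = (14^1)^2 ≡ 14^2 = 196 ≡ 12 (mod 23)
14^3 = 14^2 · 14^1 ≡ 12 · 14 ≡ 7 (mod 23).
So M = 7. Alice computes K = M^2 mod 23.
7^1 ≡ 7 (mod 23)
7^2 = (7^1)^2 ≡ 7^2 = 49 ≡ 3 (mod 23)

3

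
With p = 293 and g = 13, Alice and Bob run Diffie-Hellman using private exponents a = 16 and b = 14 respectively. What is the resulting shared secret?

59

Bob sends B = g^b mod p = 13^14 mod 293.
13^1 ≡ 13 (mod 293)
13^2 = (13^1)^2 ≡ 13^2 = 169 ≡ 169 (mod 293)
13^4 = (13^2)^2 ≡ 169^2 = 28561 ≡ 140 (mod 293)
13^8 = (13^4)^2 ≡ 140^2 = 19600 ≡ 262 (mod 293)
13^14 = 13^8 · 13^4 · 13^2 ≡ 262 · 140 · 169 ≡ 212 (mod 293).
So B = 212. Alice then computes K = B^a mod p = 212^16 mod 293.
212^1 ≡ 212 (mod 293)
212^2 = (212^1)^2 ≡ 212^2 = 44944 ≡ 115 (mod 293)
212^4 = (212^2)^2 ≡ 115^2 = 13225 ≡ 40 (mod 293)
212^8 = (212^4)^2 ≡ 40^2 = 1600 ≡ 135 (mod 293)
212^16 = (212^8)^2 ≡ 135^2 = 18225 ≡ 59 (mod 293)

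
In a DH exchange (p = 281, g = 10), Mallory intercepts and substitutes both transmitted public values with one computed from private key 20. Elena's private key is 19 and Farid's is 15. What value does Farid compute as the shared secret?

79

Farid receives Mallory's public value M = 10^20 mod 281 instead of the honest one.
10^1 ≡ 10 (mod 281)
10^2 = (10^1)^2 ≡ 10^2 = 100 ≡ 100 (mod 281)
10^4 = (10^2)^2 ≡ 100^2 = 10000 ≡ 165 (mod 281)
10^8 = (10^4)^2 ≡ 165^2 = 27225 ≡ 249 (mod 281)
10^16 = (10^8)^2 ≡ 249^2 = 62001 ≡ 181 (mod 281)
10^20 = 10^16 · 10^4 ≡ 181 · 165 ≡ 79 (mod 281).
So M = 79. Farid computes K = M^15 mod 281.
79^1 ≡ 79 (mod 281)
79^2 = (79^1)^2 ≡ 79^2 = 6241 ≡ 59 (mod 281)
79^4 = (79^2)^2 ≡ 59^2 = 3481 ≡ 109 (mod 281)
79^8 = (79^4)^2 ≡ 109^2 = 11881 ≡ 79 (mod 281)
79^15 = 79^8 · 79^4 · 79^2 · 79^1 ≡ 79 · 109 · 59 · 79 ≡ 79 (mod 281).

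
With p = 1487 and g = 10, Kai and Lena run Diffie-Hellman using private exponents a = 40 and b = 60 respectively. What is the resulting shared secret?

33

Kai sends A = g^a mod p = 10^40 mod 1487.
10^1 ≡ 10 (mod 1487)
10^2 = (10^1)^2 ≡ 10^2 = 100 ≡ 100 (mod 1487)
10^4 = (10^2)^2 ≡ 100^2 = 10000 ≡ 1078 (mod 1487)
10^8 = (10^4)^2 ≡ 1078^2 = 1162084 ≡ 737 (mod 1487)
10^16 = (10^8)^2 ≡ 737^2 = 543169 ≡ 414 (mod 1487)
10^32 = (10^16)^2 ≡ 414^2 = 171396 ≡ 391 (mod 1487)
10^40 = 10^32 · 10^8 ≡ 391 · 737 ≡ 1176 (mod 1487).
So A = 1176. Lena then computes K = A^b mod p = 1176^60 mod 1487.
1176^1 ≡ 1176 (mod 1487)
1176^2 = (1176^1)^2 ≡ 1176^2 = 1382976 ≡ 66 (mod 1487)
1176^4 = (1176^2)^2 ≡ 66^2 = 4356 ≡ 1382 (mod 1487)
1176^8 = (1176^4)^2 ≡ 1382^2 = 1909924 ≡ 616 (mod 1487)
1176^16 = (1176^8)^2 ≡ 616^2 = 379456 ≡ 271 (mod 1487)
1176^32 = (1176^16)^2 ≡ 271^2 = 73441 ≡ 578 (mod 1487)
1176^60 = 1176^32 · 1176^16 · 1176^8 · 1176^4 ≡ 578 · 271 · 616 · 1382 ≡ 33 (mod 1487).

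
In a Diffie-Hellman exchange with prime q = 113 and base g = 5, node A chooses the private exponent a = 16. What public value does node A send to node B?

30

Public value = 5^16 (mod 113).
5^1 ≡ 5 (mod 113)
5^2 = (5^1)^2 ≡ 5^2 = 25 ≡ 25 (mod 113)
5^4 = (5^2)^2 ≡ 25^2 = 625 ≡ 60 (mod 113)
5^8 = (5^4)^2 ≡ 60^2 = 3600 ≡ 97 (mod 113)
5^16 = (5^8)^2 ≡ 97^2 = 9409 ≡ 30 (mod 113)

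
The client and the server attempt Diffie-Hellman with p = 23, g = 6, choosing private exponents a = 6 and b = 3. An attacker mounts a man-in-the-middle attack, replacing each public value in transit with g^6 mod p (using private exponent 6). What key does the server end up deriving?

The server receives an attacker's public value M = 6^6 mod 23 instead of the honest one.
6^1 ≡ 6 (mod 23)
6^2 = (6^1)^2 ≡ 6^2 = 36 ≡ 13 (mod 23)
6^4 = (6^2)^2 ≡ 13^2 = 169 ≡ 8 (mod 23)
6^6 = 6^4 · 6^2 ≡ 8 · 13 ≡ 12 (mod 23).
So M = 12. The server computes K = M^3 mod 23.
12^1 ≡ 12 (mod 23)
12^2 = (12^1)^2 ≡ 12^2 = 144 ≡ 6 (mod 23)
12^3 = 12^2 · 12^1 ≡ 6 · 12 ≡ 3 (mod 23).

3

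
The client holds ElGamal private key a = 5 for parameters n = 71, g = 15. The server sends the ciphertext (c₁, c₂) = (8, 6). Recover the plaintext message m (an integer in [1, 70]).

Shared mask s = c₁^a mod n = 8^5 mod 71.
8^1 ≡ 8 (mod 71)
8^2 = (8^1)^2 ≡ 8^2 = 64 ≡ 64 (mod 71)
8^4 = (8^2)^2 ≡ 64^2 = 4096 ≡ 49 (mod 71)
8^5 = 8^4 · 8^1 ≡ 49 · 8 ≡ 37 (mod 71).
So s = 37; s⁻¹ ≡ 48 (mod 71).
m = c₂ · s⁻¹ mod 71 = 6 · 48 mod 71 = 4.

4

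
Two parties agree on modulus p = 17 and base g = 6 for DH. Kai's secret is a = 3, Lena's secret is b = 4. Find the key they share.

13

Kai sends A = g^a mod p = 6^3 mod 17.
6^1 ≡ 6 (mod 17)
6^2 = (6^1)^2 ≡ 6^2 = 36 ≡ 2 (mod 17)
6^3 = 6^2 · 6^1 ≡ 2 · 6 ≡ 12 (mod 17).
So A = 12. Lena then computes K = A^b mod p = 12^4 mod 17.
12^1 ≡ 12 (mod 17)
12^2 = (12^1)^2 ≡ 12^2 = 144 ≡ 8 (mod 17)
12^4 = (12^2)^2 ≡ 8^2 = 64 ≡ 13 (mod 17)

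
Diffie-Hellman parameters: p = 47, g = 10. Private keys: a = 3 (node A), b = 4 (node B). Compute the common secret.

Node B sends B = g^b mod p = 10^4 mod 47.
10^1 ≡ 10 (mod 47)
10^2 = (10^1)^2 ≡ 10^2 = 100 ≡ 6 (mod 47)
10^4 = (10^2)^2 ≡ 6^2 = 36 ≡ 36 (mod 47)
So B = 36. Node A then computes K = B^a mod p = 36^3 mod 47.
36^1 ≡ 36 (mod 47)
36^2 = (36^1)^2 ≡ 36^2 = 1296 ≡ 27 (mod 47)
36^3 = 36^2 · 36^1 ≡ 27 · 36 ≡ 32 (mod 47).

32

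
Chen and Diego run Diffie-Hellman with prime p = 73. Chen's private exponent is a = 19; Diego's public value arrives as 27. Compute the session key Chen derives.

46

Shared key K = 27^19 mod 73.
27^1 ≡ 27 (mod 73)
27^2 = (27^1)^2 ≡ 27^2 = 729 ≡ 72 (mod 73)
27^4 = (27^2)^2 ≡ 72^2 = 5184 ≡ 1 (mod 73)
27^8 = (27^4)^2 ≡ 1^2 = 1 ≡ 1 (mod 73)
27^16 = (27^8)^2 ≡ 1^2 = 1 ≡ 1 (mod 73)
27^19 = 27^16 · 27^2 · 27^1 ≡ 1 · 72 · 27 ≡ 46 (mod 73).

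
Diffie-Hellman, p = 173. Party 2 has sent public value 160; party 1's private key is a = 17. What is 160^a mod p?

Shared key K = 160^17 mod 173.
160^1 ≡ 160 (mod 173)
160^2 = (160^1)^2 ≡ 160^2 = 25600 ≡ 169 (mod 173)
160^4 = (160^2)^2 ≡ 169^2 = 28561 ≡ 16 (mod 173)
160^8 = (160^4)^2 ≡ 16^2 = 256 ≡ 83 (mod 173)
160^16 = (160^8)^2 ≡ 83^2 = 6889 ≡ 142 (mod 173)
160^17 = 160^16 · 160^1 ≡ 142 · 160 ≡ 57 (mod 173).

57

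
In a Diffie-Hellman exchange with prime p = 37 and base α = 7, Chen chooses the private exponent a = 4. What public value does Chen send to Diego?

Public value = 7^4 mod 37.
7^1 ≡ 7 (mod 37)
7^2 = (7^1)^2 ≡ 7^2 = 49 ≡ 12 (mod 37)
7^4 = (7^2)^2 ≡ 12^2 = 144 ≡ 33 (mod 37)

33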